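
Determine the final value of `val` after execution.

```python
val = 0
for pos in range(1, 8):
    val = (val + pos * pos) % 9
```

Let's trace through this code step by step.

Initialize: val = 0
Entering loop: for pos in range(1, 8):

After execution: val = 5
5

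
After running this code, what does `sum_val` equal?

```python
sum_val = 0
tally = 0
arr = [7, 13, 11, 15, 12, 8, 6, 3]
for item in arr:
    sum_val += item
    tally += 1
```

Let's trace through this code step by step.

Initialize: sum_val = 0
Initialize: tally = 0
Initialize: arr = [7, 13, 11, 15, 12, 8, 6, 3]
Entering loop: for item in arr:

After execution: sum_val = 75
75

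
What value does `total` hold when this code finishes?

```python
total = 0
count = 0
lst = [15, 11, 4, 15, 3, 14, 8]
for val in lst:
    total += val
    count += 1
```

Let's trace through this code step by step.

Initialize: total = 0
Initialize: count = 0
Initialize: lst = [15, 11, 4, 15, 3, 14, 8]
Entering loop: for val in lst:

After execution: total = 70
70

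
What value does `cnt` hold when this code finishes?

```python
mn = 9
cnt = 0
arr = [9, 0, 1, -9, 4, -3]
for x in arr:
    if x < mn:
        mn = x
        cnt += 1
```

Let's trace through this code step by step.

Initialize: mn = 9
Initialize: cnt = 0
Initialize: arr = [9, 0, 1, -9, 4, -3]
Entering loop: for x in arr:

After execution: cnt = 2
2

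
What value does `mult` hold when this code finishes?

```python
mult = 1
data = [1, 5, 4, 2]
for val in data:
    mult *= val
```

Let's trace through this code step by step.

Initialize: mult = 1
Initialize: data = [1, 5, 4, 2]
Entering loop: for val in data:

After execution: mult = 40
40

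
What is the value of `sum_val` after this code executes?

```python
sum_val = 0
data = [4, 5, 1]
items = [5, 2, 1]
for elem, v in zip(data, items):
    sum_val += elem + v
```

Let's trace through this code step by step.

Initialize: sum_val = 0
Initialize: data = [4, 5, 1]
Initialize: items = [5, 2, 1]
Entering loop: for elem, v in zip(data, items):

After execution: sum_val = 18
18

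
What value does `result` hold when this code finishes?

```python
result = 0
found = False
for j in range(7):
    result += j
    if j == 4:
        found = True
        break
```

Let's trace through this code step by step.

Initialize: result = 0
Initialize: found = False
Entering loop: for j in range(7):

After execution: result = 10
10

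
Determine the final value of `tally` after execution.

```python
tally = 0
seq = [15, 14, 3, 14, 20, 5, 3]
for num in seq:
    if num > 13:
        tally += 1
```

Let's trace through this code step by step.

Initialize: tally = 0
Initialize: seq = [15, 14, 3, 14, 20, 5, 3]
Entering loop: for num in seq:

After execution: tally = 4
4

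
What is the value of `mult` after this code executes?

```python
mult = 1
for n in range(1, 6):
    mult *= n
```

Let's trace through this code step by step.

Initialize: mult = 1
Entering loop: for n in range(1, 6):

After execution: mult = 120
120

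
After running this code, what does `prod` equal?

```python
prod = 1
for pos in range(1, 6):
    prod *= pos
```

Let's trace through this code step by step.

Initialize: prod = 1
Entering loop: for pos in range(1, 6):

After execution: prod = 120
120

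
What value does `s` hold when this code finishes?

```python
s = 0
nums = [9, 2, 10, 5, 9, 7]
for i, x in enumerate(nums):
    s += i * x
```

Let's trace through this code step by step.

Initialize: s = 0
Initialize: nums = [9, 2, 10, 5, 9, 7]
Entering loop: for i, x in enumerate(nums):

After execution: s = 108
108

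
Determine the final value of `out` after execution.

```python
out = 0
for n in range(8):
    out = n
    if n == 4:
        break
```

Let's trace through this code step by step.

Initialize: out = 0
Entering loop: for n in range(8):

After execution: out = 4
4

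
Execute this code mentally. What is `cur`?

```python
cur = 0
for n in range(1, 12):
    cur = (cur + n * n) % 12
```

Let's trace through this code step by step.

Initialize: cur = 0
Entering loop: for n in range(1, 12):

After execution: cur = 2
2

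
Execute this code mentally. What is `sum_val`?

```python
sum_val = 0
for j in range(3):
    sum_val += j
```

Let's trace through this code step by step.

Initialize: sum_val = 0
Entering loop: for j in range(3):

After execution: sum_val = 3
3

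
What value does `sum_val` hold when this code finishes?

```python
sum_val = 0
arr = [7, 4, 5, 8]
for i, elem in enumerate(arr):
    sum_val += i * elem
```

Let's trace through this code step by step.

Initialize: sum_val = 0
Initialize: arr = [7, 4, 5, 8]
Entering loop: for i, elem in enumerate(arr):

After execution: sum_val = 38
38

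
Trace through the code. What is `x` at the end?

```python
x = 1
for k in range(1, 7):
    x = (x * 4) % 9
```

Let's trace through this code step by step.

Initialize: x = 1
Entering loop: for k in range(1, 7):

After execution: x = 1
1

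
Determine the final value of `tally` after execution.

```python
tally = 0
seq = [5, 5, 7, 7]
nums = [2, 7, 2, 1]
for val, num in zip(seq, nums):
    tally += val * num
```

Let's trace through this code step by step.

Initialize: tally = 0
Initialize: seq = [5, 5, 7, 7]
Initialize: nums = [2, 7, 2, 1]
Entering loop: for val, num in zip(seq, nums):

After execution: tally = 66
66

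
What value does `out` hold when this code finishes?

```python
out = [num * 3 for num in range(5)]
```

Let's trace through this code step by step.

Initialize: out = [num * 3 for num in range(5)]

After execution: out = [0, 3, 6, 9, 12]
[0, 3, 6, 9, 12]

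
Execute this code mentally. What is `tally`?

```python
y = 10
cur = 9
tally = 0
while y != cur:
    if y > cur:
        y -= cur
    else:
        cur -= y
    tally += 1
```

Let's trace through this code step by step.

Initialize: y = 10
Initialize: cur = 9
Initialize: tally = 0
Entering loop: while y != cur:

After execution: tally = 9
9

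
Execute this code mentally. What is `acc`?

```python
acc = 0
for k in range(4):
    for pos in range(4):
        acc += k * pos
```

Let's trace through this code step by step.

Initialize: acc = 0
Entering loop: for k in range(4):

After execution: acc = 36
36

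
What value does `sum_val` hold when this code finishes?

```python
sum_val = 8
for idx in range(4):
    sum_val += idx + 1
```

Let's trace through this code step by step.

Initialize: sum_val = 8
Entering loop: for idx in range(4):

After execution: sum_val = 18
18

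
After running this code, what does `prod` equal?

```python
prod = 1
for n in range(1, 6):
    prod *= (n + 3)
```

Let's trace through this code step by step.

Initialize: prod = 1
Entering loop: for n in range(1, 6):

After execution: prod = 6720
6720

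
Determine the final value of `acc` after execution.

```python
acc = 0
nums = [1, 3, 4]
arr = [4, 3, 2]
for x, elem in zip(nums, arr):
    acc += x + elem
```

Let's trace through this code step by step.

Initialize: acc = 0
Initialize: nums = [1, 3, 4]
Initialize: arr = [4, 3, 2]
Entering loop: for x, elem in zip(nums, arr):

After execution: acc = 17
17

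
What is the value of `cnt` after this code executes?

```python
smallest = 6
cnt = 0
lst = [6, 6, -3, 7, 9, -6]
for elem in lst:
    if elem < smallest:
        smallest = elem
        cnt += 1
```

Let's trace through this code step by step.

Initialize: smallest = 6
Initialize: cnt = 0
Initialize: lst = [6, 6, -3, 7, 9, -6]
Entering loop: for elem in lst:

After execution: cnt = 2
2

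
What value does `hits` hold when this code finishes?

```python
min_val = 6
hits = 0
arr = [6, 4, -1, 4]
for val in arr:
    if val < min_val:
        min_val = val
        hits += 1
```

Let's trace through this code step by step.

Initialize: min_val = 6
Initialize: hits = 0
Initialize: arr = [6, 4, -1, 4]
Entering loop: for val in arr:

After execution: hits = 2
2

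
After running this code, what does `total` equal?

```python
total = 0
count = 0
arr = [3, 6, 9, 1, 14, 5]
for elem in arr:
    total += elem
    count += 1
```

Let's trace through this code step by step.

Initialize: total = 0
Initialize: count = 0
Initialize: arr = [3, 6, 9, 1, 14, 5]
Entering loop: for elem in arr:

After execution: total = 38
38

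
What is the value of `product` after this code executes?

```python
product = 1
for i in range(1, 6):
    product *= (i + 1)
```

Let's trace through this code step by step.

Initialize: product = 1
Entering loop: for i in range(1, 6):

After execution: product = 720
720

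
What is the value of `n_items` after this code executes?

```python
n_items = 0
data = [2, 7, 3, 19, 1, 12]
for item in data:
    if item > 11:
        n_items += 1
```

Let's trace through this code step by step.

Initialize: n_items = 0
Initialize: data = [2, 7, 3, 19, 1, 12]
Entering loop: for item in data:

After execution: n_items = 2
2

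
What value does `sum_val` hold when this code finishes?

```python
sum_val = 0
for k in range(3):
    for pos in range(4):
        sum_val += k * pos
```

Let's trace through this code step by step.

Initialize: sum_val = 0
Entering loop: for k in range(3):

After execution: sum_val = 18
18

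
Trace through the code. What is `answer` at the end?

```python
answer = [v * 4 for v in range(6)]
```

Let's trace through this code step by step.

Initialize: answer = [v * 4 for v in range(6)]

After execution: answer = [0, 4, 8, 12, 16, 20]
[0, 4, 8, 12, 16, 20]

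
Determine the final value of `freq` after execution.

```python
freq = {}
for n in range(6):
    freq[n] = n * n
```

Let's trace through this code step by step.

Initialize: freq = {}
Entering loop: for n in range(6):

After execution: freq = {0: 0, 1: 1, 2: 4, 3: 9, 4: 16, 5: 25}
{0: 0, 1: 1, 2: 4, 3: 9, 4: 16, 5: 25}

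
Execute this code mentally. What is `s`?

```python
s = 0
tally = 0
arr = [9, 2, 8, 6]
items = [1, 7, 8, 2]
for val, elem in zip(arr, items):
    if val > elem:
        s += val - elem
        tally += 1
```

Let's trace through this code step by step.

Initialize: s = 0
Initialize: tally = 0
Initialize: arr = [9, 2, 8, 6]
Initialize: items = [1, 7, 8, 2]
Entering loop: for val, elem in zip(arr, items):

After execution: s = 12
12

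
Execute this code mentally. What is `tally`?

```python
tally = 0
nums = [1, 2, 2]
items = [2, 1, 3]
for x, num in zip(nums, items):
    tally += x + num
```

Let's trace through this code step by step.

Initialize: tally = 0
Initialize: nums = [1, 2, 2]
Initialize: items = [2, 1, 3]
Entering loop: for x, num in zip(nums, items):

After execution: tally = 11
11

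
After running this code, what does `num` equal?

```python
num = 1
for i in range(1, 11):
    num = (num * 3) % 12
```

Let's trace through this code step by step.

Initialize: num = 1
Entering loop: for i in range(1, 11):

After execution: num = 9
9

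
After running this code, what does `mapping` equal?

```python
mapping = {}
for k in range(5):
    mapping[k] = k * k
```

Let's trace through this code step by step.

Initialize: mapping = {}
Entering loop: for k in range(5):

After execution: mapping = {0: 0, 1: 1, 2: 4, 3: 9, 4: 16}
{0: 0, 1: 1, 2: 4, 3: 9, 4: 16}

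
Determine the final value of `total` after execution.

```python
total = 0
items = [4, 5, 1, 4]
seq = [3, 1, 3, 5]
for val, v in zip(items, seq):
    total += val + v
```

Let's trace through this code step by step.

Initialize: total = 0
Initialize: items = [4, 5, 1, 4]
Initialize: seq = [3, 1, 3, 5]
Entering loop: for val, v in zip(items, seq):

After execution: total = 26
26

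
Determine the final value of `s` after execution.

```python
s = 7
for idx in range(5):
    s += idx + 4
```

Let's trace through this code step by step.

Initialize: s = 7
Entering loop: for idx in range(5):

After execution: s = 37
37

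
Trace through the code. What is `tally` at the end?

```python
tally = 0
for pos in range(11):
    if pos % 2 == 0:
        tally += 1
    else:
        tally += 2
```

Let's trace through this code step by step.

Initialize: tally = 0
Entering loop: for pos in range(11):

After execution: tally = 16
16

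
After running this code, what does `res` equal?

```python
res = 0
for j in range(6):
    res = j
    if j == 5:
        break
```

Let's trace through this code step by step.

Initialize: res = 0
Entering loop: for j in range(6):

After execution: res = 5
5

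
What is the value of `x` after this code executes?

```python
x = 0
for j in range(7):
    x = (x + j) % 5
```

Let's trace through this code step by step.

Initialize: x = 0
Entering loop: for j in range(7):

After execution: x = 1
1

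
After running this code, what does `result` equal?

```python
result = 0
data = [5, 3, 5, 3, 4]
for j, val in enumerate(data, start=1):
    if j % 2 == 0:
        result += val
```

Let's trace through this code step by step.

Initialize: result = 0
Initialize: data = [5, 3, 5, 3, 4]
Entering loop: for j, val in enumerate(data, start=1):

After execution: result = 6
6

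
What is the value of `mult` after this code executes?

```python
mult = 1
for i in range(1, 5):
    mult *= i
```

Let's trace through this code step by step.

Initialize: mult = 1
Entering loop: for i in range(1, 5):

After execution: mult = 24
24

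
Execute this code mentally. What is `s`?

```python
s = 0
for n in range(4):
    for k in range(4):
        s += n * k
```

Let's trace through this code step by step.

Initialize: s = 0
Entering loop: for n in range(4):

After execution: s = 36
36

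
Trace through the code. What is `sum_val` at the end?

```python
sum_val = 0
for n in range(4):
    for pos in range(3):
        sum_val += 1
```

Let's trace through this code step by step.

Initialize: sum_val = 0
Entering loop: for n in range(4):

After execution: sum_val = 12
12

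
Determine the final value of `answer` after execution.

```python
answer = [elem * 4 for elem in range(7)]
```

Let's trace through this code step by step.

Initialize: answer = [elem * 4 for elem in range(7)]

After execution: answer = [0, 4, 8, 12, 16, 20, 24]
[0, 4, 8, 12, 16, 20, 24]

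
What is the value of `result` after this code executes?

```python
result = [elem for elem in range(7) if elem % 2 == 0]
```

Let's trace through this code step by step.

Initialize: result = [elem for elem in range(7) if elem % 2 == 0]

After execution: result = [0, 2, 4, 6]
[0, 2, 4, 6]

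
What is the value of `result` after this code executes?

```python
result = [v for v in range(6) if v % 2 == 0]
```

Let's trace through this code step by step.

Initialize: result = [v for v in range(6) if v % 2 == 0]

After execution: result = [0, 2, 4]
[0, 2, 4]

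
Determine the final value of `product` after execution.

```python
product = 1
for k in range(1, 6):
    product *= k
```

Let's trace through this code step by step.

Initialize: product = 1
Entering loop: for k in range(1, 6):

After execution: product = 120
120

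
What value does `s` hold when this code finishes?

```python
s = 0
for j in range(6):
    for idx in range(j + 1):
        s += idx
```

Let's trace through this code step by step.

Initialize: s = 0
Entering loop: for j in range(6):

After execution: s = 35
35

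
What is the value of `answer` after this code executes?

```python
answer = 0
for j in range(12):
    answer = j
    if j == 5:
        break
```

Let's trace through this code step by step.

Initialize: answer = 0
Entering loop: for j in range(12):

After execution: answer = 5
5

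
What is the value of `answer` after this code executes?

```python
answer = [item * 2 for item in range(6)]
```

Let's trace through this code step by step.

Initialize: answer = [item * 2 for item in range(6)]

After execution: answer = [0, 2, 4, 6, 8, 10]
[0, 2, 4, 6, 8, 10]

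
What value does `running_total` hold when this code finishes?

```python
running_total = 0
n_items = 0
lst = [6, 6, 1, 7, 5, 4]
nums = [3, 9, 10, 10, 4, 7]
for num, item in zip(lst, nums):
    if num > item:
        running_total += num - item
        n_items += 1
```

Let's trace through this code step by step.

Initialize: running_total = 0
Initialize: n_items = 0
Initialize: lst = [6, 6, 1, 7, 5, 4]
Initialize: nums = [3, 9, 10, 10, 4, 7]
Entering loop: for num, item in zip(lst, nums):

After execution: running_total = 4
4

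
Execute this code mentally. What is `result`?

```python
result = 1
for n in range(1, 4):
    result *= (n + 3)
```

Let's trace through this code step by step.

Initialize: result = 1
Entering loop: for n in range(1, 4):

After execution: result = 120
120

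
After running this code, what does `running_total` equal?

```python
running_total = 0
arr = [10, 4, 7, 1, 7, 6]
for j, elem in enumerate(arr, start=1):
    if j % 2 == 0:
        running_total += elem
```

Let's trace through this code step by step.

Initialize: running_total = 0
Initialize: arr = [10, 4, 7, 1, 7, 6]
Entering loop: for j, elem in enumerate(arr, start=1):

After execution: running_total = 11
11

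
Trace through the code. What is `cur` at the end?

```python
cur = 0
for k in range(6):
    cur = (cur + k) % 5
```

Let's trace through this code step by step.

Initialize: cur = 0
Entering loop: for k in range(6):

After execution: cur = 0
0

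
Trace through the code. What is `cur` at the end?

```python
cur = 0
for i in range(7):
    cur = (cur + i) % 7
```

Let's trace through this code step by step.

Initialize: cur = 0
Entering loop: for i in range(7):

After execution: cur = 0
0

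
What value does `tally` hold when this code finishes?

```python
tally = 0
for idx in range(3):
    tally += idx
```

Let's trace through this code step by step.

Initialize: tally = 0
Entering loop: for idx in range(3):

After execution: tally = 3
3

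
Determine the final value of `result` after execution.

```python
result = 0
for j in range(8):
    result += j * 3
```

Let's trace through this code step by step.

Initialize: result = 0
Entering loop: for j in range(8):

After execution: result = 84
84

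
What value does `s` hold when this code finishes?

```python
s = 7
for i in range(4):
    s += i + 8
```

Let's trace through this code step by step.

Initialize: s = 7
Entering loop: for i in range(4):

After execution: s = 45
45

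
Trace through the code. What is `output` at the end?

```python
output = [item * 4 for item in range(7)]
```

Let's trace through this code step by step.

Initialize: output = [item * 4 for item in range(7)]

After execution: output = [0, 4, 8, 12, 16, 20, 24]
[0, 4, 8, 12, 16, 20, 24]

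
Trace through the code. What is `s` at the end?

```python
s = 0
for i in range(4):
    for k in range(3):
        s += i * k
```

Let's trace through this code step by step.

Initialize: s = 0
Entering loop: for i in range(4):

After execution: s = 18
18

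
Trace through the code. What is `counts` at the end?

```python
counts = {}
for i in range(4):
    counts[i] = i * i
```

Let's trace through this code step by step.

Initialize: counts = {}
Entering loop: for i in range(4):

After execution: counts = {0: 0, 1: 1, 2: 4, 3: 9}
{0: 0, 1: 1, 2: 4, 3: 9}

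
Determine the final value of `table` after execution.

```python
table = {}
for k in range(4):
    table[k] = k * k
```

Let's trace through this code step by step.

Initialize: table = {}
Entering loop: for k in range(4):

After execution: table = {0: 0, 1: 1, 2: 4, 3: 9}
{0: 0, 1: 1, 2: 4, 3: 9}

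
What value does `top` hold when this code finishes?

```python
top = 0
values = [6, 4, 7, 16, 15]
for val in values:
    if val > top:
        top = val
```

Let's trace through this code step by step.

Initialize: top = 0
Initialize: values = [6, 4, 7, 16, 15]
Entering loop: for val in values:

After execution: top = 16
16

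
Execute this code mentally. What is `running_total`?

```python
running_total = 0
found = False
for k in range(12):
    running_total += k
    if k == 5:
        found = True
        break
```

Let's trace through this code step by step.

Initialize: running_total = 0
Initialize: found = False
Entering loop: for k in range(12):

After execution: running_total = 15
15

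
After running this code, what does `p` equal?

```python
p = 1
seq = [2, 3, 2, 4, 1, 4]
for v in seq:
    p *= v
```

Let's trace through this code step by step.

Initialize: p = 1
Initialize: seq = [2, 3, 2, 4, 1, 4]
Entering loop: for v in seq:

After execution: p = 192
192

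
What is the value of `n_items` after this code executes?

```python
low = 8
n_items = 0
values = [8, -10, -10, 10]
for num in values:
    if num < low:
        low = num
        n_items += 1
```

Let's trace through this code step by step.

Initialize: low = 8
Initialize: n_items = 0
Initialize: values = [8, -10, -10, 10]
Entering loop: for num in values:

After execution: n_items = 1
1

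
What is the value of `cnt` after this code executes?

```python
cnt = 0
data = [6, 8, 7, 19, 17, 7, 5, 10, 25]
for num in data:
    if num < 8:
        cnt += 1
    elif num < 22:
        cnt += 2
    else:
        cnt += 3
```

Let's trace through this code step by step.

Initialize: cnt = 0
Initialize: data = [6, 8, 7, 19, 17, 7, 5, 10, 25]
Entering loop: for num in data:

After execution: cnt = 15
15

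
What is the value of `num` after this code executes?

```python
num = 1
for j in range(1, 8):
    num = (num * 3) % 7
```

Let's trace through this code step by step.

Initialize: num = 1
Entering loop: for j in range(1, 8):

After execution: num = 3
3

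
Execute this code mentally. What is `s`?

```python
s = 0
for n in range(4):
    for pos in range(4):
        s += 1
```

Let's trace through this code step by step.

Initialize: s = 0
Entering loop: for n in range(4):

After execution: s = 16
16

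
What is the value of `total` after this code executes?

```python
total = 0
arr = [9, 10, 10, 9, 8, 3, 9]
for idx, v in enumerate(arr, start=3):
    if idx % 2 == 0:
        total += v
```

Let's trace through this code step by step.

Initialize: total = 0
Initialize: arr = [9, 10, 10, 9, 8, 3, 9]
Entering loop: for idx, v in enumerate(arr, start=3):

After execution: total = 22
22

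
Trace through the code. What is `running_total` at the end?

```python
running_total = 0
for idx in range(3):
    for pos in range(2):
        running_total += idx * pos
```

Let's trace through this code step by step.

Initialize: running_total = 0
Entering loop: for idx in range(3):

After execution: running_total = 3
3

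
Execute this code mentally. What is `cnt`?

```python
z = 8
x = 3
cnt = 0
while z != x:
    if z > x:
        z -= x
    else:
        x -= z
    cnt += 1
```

Let's trace through this code step by step.

Initialize: z = 8
Initialize: x = 3
Initialize: cnt = 0
Entering loop: while z != x:

After execution: cnt = 4
4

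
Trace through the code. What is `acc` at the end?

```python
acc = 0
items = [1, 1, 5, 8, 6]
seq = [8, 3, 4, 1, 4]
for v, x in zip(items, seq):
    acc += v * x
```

Let's trace through this code step by step.

Initialize: acc = 0
Initialize: items = [1, 1, 5, 8, 6]
Initialize: seq = [8, 3, 4, 1, 4]
Entering loop: for v, x in zip(items, seq):

After execution: acc = 63
63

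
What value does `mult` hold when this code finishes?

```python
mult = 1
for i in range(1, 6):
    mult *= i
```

Let's trace through this code step by step.

Initialize: mult = 1
Entering loop: for i in range(1, 6):

After execution: mult = 120
120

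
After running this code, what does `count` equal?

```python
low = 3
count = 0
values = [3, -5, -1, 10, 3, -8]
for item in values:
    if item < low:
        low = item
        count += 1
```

Let's trace through this code step by step.

Initialize: low = 3
Initialize: count = 0
Initialize: values = [3, -5, -1, 10, 3, -8]
Entering loop: for item in values:

After execution: count = 2
2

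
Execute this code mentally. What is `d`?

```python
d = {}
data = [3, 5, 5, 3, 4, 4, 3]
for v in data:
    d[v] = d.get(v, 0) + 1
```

Let's trace through this code step by step.

Initialize: d = {}
Initialize: data = [3, 5, 5, 3, 4, 4, 3]
Entering loop: for v in data:

After execution: d = {3: 3, 5: 2, 4: 2}
{3: 3, 5: 2, 4: 2}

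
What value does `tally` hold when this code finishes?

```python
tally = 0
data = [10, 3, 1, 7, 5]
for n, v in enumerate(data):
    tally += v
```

Let's trace through this code step by step.

Initialize: tally = 0
Initialize: data = [10, 3, 1, 7, 5]
Entering loop: for n, v in enumerate(data):

After execution: tally = 26
26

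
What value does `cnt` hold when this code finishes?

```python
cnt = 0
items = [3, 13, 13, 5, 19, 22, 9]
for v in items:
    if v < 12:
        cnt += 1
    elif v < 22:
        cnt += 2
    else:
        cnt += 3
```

Let's trace through this code step by step.

Initialize: cnt = 0
Initialize: items = [3, 13, 13, 5, 19, 22, 9]
Entering loop: for v in items:

After execution: cnt = 12
12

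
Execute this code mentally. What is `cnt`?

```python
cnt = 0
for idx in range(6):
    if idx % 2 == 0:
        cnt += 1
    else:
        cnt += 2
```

Let's trace through this code step by step.

Initialize: cnt = 0
Entering loop: for idx in range(6):

After execution: cnt = 9
9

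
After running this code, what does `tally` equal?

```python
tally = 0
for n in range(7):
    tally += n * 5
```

Let's trace through this code step by step.

Initialize: tally = 0
Entering loop: for n in range(7):

After execution: tally = 105
105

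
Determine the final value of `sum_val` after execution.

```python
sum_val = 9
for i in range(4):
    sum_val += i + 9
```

Let's trace through this code step by step.

Initialize: sum_val = 9
Entering loop: for i in range(4):

After execution: sum_val = 51
51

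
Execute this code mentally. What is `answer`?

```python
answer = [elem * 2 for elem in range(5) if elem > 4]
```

Let's trace through this code step by step.

Initialize: answer = [elem * 2 for elem in range(5) if elem > 4]

After execution: answer = []
[]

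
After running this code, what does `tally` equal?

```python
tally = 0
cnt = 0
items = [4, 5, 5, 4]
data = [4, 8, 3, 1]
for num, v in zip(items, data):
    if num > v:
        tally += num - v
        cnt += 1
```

Let's trace through this code step by step.

Initialize: tally = 0
Initialize: cnt = 0
Initialize: items = [4, 5, 5, 4]
Initialize: data = [4, 8, 3, 1]
Entering loop: for num, v in zip(items, data):

After execution: tally = 5
5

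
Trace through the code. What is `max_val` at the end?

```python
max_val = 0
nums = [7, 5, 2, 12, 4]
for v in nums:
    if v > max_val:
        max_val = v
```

Let's trace through this code step by step.

Initialize: max_val = 0
Initialize: nums = [7, 5, 2, 12, 4]
Entering loop: for v in nums:

After execution: max_val = 12
12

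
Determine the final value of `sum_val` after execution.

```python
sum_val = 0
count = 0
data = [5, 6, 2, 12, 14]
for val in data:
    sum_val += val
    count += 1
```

Let's trace through this code step by step.

Initialize: sum_val = 0
Initialize: count = 0
Initialize: data = [5, 6, 2, 12, 14]
Entering loop: for val in data:

After execution: sum_val = 39
39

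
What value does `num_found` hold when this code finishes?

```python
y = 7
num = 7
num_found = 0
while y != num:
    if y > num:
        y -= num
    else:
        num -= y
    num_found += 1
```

Let's trace through this code step by step.

Initialize: y = 7
Initialize: num = 7
Initialize: num_found = 0
Entering loop: while y != num:

After execution: num_found = 0
0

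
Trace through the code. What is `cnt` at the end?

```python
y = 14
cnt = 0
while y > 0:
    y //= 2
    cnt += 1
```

Let's trace through this code step by step.

Initialize: y = 14
Initialize: cnt = 0
Entering loop: while y > 0:

After execution: cnt = 4
4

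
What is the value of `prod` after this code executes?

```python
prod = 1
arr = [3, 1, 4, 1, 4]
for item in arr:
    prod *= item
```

Let's trace through this code step by step.

Initialize: prod = 1
Initialize: arr = [3, 1, 4, 1, 4]
Entering loop: for item in arr:

After execution: prod = 48
48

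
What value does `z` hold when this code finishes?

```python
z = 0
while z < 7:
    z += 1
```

Let's trace through this code step by step.

Initialize: z = 0
Entering loop: while z < 7:

After execution: z = 7
7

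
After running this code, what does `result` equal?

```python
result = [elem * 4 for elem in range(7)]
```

Let's trace through this code step by step.

Initialize: result = [elem * 4 for elem in range(7)]

After execution: result = [0, 4, 8, 12, 16, 20, 24]
[0, 4, 8, 12, 16, 20, 24]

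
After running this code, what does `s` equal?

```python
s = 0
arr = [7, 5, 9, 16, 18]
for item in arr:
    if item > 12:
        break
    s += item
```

Let's trace through this code step by step.

Initialize: s = 0
Initialize: arr = [7, 5, 9, 16, 18]
Entering loop: for item in arr:

After execution: s = 21
21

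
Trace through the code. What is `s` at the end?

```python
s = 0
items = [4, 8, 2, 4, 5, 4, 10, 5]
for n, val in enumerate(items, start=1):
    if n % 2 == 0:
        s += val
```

Let's trace through this code step by step.

Initialize: s = 0
Initialize: items = [4, 8, 2, 4, 5, 4, 10, 5]
Entering loop: for n, val in enumerate(items, start=1):

After execution: s = 21
21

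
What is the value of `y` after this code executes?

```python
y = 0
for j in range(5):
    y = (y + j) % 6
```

Let's trace through this code step by step.

Initialize: y = 0
Entering loop: for j in range(5):

After execution: y = 4
4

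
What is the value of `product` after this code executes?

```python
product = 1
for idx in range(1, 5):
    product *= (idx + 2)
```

Let's trace through this code step by step.

Initialize: product = 1
Entering loop: for idx in range(1, 5):

After execution: product = 360
360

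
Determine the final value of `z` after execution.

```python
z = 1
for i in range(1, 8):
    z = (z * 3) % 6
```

Let's trace through this code step by step.

Initialize: z = 1
Entering loop: for i in range(1, 8):

After execution: z = 3
3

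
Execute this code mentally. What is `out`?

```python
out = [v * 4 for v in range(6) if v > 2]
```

Let's trace through this code step by step.

Initialize: out = [v * 4 for v in range(6) if v > 2]

After execution: out = [12, 16, 20]
[12, 16, 20]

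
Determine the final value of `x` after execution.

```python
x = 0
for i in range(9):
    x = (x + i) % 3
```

Let's trace through this code step by step.

Initialize: x = 0
Entering loop: for i in range(9):

After execution: x = 0
0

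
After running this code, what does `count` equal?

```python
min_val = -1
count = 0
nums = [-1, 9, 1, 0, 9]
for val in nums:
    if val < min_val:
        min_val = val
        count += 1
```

Let's trace through this code step by step.

Initialize: min_val = -1
Initialize: count = 0
Initialize: nums = [-1, 9, 1, 0, 9]
Entering loop: for val in nums:

After execution: count = 0
0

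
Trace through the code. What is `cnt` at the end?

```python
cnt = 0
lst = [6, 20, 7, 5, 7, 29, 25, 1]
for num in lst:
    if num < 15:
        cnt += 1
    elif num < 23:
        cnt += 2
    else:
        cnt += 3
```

Let's trace through this code step by step.

Initialize: cnt = 0
Initialize: lst = [6, 20, 7, 5, 7, 29, 25, 1]
Entering loop: for num in lst:

After execution: cnt = 13
13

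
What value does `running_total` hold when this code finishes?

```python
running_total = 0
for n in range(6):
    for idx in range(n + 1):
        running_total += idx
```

Let's trace through this code step by step.

Initialize: running_total = 0
Entering loop: for n in range(6):

After execution: running_total = 35
35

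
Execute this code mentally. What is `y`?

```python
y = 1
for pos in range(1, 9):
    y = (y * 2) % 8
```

Let's trace through this code step by step.

Initialize: y = 1
Entering loop: for pos in range(1, 9):

After execution: y = 0
0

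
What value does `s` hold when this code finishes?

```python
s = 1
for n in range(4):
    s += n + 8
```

Let's trace through this code step by step.

Initialize: s = 1
Entering loop: for n in range(4):

After execution: s = 39
39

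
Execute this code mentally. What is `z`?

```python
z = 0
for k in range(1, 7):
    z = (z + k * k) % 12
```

Let's trace through this code step by step.

Initialize: z = 0
Entering loop: for k in range(1, 7):

After execution: z = 7
7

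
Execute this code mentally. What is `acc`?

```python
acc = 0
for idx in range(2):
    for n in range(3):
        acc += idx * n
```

Let's trace through this code step by step.

Initialize: acc = 0
Entering loop: for idx in range(2):

After execution: acc = 3
3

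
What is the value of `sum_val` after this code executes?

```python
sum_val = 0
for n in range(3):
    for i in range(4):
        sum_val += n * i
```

Let's trace through this code step by step.

Initialize: sum_val = 0
Entering loop: for n in range(3):

After execution: sum_val = 18
18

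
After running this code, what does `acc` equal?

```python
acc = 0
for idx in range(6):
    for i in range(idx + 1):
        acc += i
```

Let's trace through this code step by step.

Initialize: acc = 0
Entering loop: for idx in range(6):

After execution: acc = 35
35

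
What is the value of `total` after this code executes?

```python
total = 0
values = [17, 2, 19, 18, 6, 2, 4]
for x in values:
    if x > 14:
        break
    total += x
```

Let's trace through this code step by step.

Initialize: total = 0
Initialize: values = [17, 2, 19, 18, 6, 2, 4]
Entering loop: for x in values:

After execution: total = 0
0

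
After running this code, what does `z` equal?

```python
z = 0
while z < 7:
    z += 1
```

Let's trace through this code step by step.

Initialize: z = 0
Entering loop: while z < 7:

After execution: z = 7
7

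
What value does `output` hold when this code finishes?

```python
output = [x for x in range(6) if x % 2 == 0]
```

Let's trace through this code step by step.

Initialize: output = [x for x in range(6) if x % 2 == 0]

After execution: output = [0, 2, 4]
[0, 2, 4]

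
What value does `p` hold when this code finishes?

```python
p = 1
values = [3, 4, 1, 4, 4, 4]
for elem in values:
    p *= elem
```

Let's trace through this code step by step.

Initialize: p = 1
Initialize: values = [3, 4, 1, 4, 4, 4]
Entering loop: for elem in values:

After execution: p = 768
768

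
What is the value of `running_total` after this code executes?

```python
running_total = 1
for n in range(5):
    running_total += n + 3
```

Let's trace through this code step by step.

Initialize: running_total = 1
Entering loop: for n in range(5):

After execution: running_total = 26
26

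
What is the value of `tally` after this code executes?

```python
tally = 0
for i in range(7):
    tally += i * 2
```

Let's trace through this code step by step.

Initialize: tally = 0
Entering loop: for i in range(7):

After execution: tally = 42
42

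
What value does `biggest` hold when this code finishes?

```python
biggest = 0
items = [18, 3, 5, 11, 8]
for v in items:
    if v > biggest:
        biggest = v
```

Let's trace through this code step by step.

Initialize: biggest = 0
Initialize: items = [18, 3, 5, 11, 8]
Entering loop: for v in items:

After execution: biggest = 18
18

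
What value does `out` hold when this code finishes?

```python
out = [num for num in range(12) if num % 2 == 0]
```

Let's trace through this code step by step.

Initialize: out = [num for num in range(12) if num % 2 == 0]

After execution: out = [0, 2, 4, 6, 8, 10]
[0, 2, 4, 6, 8, 10]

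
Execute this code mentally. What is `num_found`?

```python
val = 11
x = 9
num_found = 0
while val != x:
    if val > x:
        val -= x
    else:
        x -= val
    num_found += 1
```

Let's trace through this code step by step.

Initialize: val = 11
Initialize: x = 9
Initialize: num_found = 0
Entering loop: while val != x:

After execution: num_found = 6
6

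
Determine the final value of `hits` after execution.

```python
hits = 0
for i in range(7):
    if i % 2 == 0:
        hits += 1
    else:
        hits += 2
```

Let's trace through this code step by step.

Initialize: hits = 0
Entering loop: for i in range(7):

After execution: hits = 10
10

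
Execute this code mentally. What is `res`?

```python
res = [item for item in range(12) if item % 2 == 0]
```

Let's trace through this code step by step.

Initialize: res = [item for item in range(12) if item % 2 == 0]

After execution: res = [0, 2, 4, 6, 8, 10]
[0, 2, 4, 6, 8, 10]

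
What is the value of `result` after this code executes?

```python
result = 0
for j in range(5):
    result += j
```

Let's trace through this code step by step.

Initialize: result = 0
Entering loop: for j in range(5):

After execution: result = 10
10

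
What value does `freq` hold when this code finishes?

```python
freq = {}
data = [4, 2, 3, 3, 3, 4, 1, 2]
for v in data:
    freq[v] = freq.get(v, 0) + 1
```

Let's trace through this code step by step.

Initialize: freq = {}
Initialize: data = [4, 2, 3, 3, 3, 4, 1, 2]
Entering loop: for v in data:

After execution: freq = {4: 2, 2: 2, 3: 3, 1: 1}
{4: 2, 2: 2, 3: 3, 1: 1}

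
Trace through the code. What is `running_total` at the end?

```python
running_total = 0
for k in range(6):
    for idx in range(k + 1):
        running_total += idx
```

Let's trace through this code step by step.

Initialize: running_total = 0
Entering loop: for k in range(6):

After execution: running_total = 35
35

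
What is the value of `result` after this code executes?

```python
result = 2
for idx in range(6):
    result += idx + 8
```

Let's trace through this code step by step.

Initialize: result = 2
Entering loop: for idx in range(6):

After execution: result = 65
65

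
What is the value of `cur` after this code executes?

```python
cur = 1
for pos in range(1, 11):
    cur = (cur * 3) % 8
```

Let's trace through this code step by step.

Initialize: cur = 1
Entering loop: for pos in range(1, 11):

After execution: cur = 1
1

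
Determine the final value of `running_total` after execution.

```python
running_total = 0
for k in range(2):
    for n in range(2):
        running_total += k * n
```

Let's trace through this code step by step.

Initialize: running_total = 0
Entering loop: for k in range(2):

After execution: running_total = 1
1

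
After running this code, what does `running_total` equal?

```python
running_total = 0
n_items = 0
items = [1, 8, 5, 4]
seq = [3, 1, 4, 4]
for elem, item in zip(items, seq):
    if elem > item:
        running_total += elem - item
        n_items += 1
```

Let's trace through this code step by step.

Initialize: running_total = 0
Initialize: n_items = 0
Initialize: items = [1, 8, 5, 4]
Initialize: seq = [3, 1, 4, 4]
Entering loop: for elem, item in zip(items, seq):

After execution: running_total = 8
8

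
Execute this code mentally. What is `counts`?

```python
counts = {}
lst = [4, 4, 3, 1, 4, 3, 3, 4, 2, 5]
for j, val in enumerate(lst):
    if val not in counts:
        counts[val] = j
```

Let's trace through this code step by step.

Initialize: counts = {}
Initialize: lst = [4, 4, 3, 1, 4, 3, 3, 4, 2, 5]
Entering loop: for j, val in enumerate(lst):

After execution: counts = {4: 0, 3: 2, 1: 3, 2: 8, 5: 9}
{4: 0, 3: 2, 1: 3, 2: 8, 5: 9}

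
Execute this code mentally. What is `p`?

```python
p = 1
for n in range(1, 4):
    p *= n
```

Let's trace through this code step by step.

Initialize: p = 1
Entering loop: for n in range(1, 4):

After execution: p = 6
6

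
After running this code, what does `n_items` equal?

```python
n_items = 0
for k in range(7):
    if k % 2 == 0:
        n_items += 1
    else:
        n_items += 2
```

Let's trace through this code step by step.

Initialize: n_items = 0
Entering loop: for k in range(7):

After execution: n_items = 10
10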